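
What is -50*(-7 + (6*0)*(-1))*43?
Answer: 15050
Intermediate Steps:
-50*(-7 + (6*0)*(-1))*43 = -50*(-7 + 0*(-1))*43 = -50*(-7 + 0)*43 = -50*(-7)*43 = 350*43 = 15050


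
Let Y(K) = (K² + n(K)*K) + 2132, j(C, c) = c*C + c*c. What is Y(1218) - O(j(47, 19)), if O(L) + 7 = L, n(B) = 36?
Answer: 1528257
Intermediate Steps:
j(C, c) = c² + C*c (j(C, c) = C*c + c² = c² + C*c)
Y(K) = 2132 + K² + 36*K (Y(K) = (K² + 36*K) + 2132 = 2132 + K² + 36*K)
O(L) = -7 + L
Y(1218) - O(j(47, 19)) = (2132 + 1218² + 36*1218) - (-7 + 19*(47 + 19)) = (2132 + 1483524 + 43848) - (-7 + 19*66) = 1529504 - (-7 + 1254) = 1529504 - 1*1247 = 1529504 - 1247 = 1528257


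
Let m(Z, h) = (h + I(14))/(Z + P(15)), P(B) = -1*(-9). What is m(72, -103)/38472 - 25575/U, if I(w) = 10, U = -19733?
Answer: 3795038011/2928219336 ≈ 1.2960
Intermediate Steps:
P(B) = 9
m(Z, h) = (10 + h)/(9 + Z) (m(Z, h) = (h + 10)/(Z + 9) = (10 + h)/(9 + Z))
m(72, -103)/38472 - 25575/U = ((10 - 103)/(9 + 72))/38472 - 25575/(-19733) = (-93/81)*(1/38472) - 25575*(-1/19733) = ((1/81)*(-93))*(1/38472) + 25575/19733 = -31/27*1/38472 + 25575/19733 = -31/1038744 + 25575/19733 = 3795038011/2928219336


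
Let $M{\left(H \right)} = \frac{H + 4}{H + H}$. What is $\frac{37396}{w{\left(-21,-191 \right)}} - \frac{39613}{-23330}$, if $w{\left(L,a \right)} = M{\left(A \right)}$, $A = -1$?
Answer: $- \frac{1744778521}{69990} \approx -24929.0$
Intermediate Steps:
$M{\left(H \right)} = \frac{4 + H}{2 H}$
$w{\left(L,a \right)} = - \frac{3}{2}$ ($w{\left(L,a \right)} = \frac{4 - 1}{2 \left(-1\right)} = \frac{1}{2} \left(-1\right) 3 = - \frac{3}{2}$)
$\frac{37396}{w{\left(-21,-191 \right)}} - \frac{39613}{-23330} = \frac{37396}{- \frac{3}{2}} - \frac{39613}{-23330} = 37396 \left(- \frac{2}{3}\right) - - \frac{39613}{23330} = - \frac{74792}{3} + \frac{39613}{23330} = - \frac{1744778521}{69990}$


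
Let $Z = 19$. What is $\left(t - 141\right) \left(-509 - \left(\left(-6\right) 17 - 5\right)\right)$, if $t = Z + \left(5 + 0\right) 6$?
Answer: $36984$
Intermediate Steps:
$t = 49$ ($t = 19 + \left(5 + 0\right) 6 = 19 + 5 \cdot 6 = 19 + 30 = 49$)
$\left(t - 141\right) \left(-509 - \left(\left(-6\right) 17 - 5\right)\right) = \left(49 - 141\right) \left(-509 - \left(\left(-6\right) 17 - 5\right)\right) = \left(49 - 141\right) \left(-509 - \left(-102 - 5\right)\right) = - 92 \left(-509 - \left(-102 - 5\right)\right) = - 92 \left(-509 - -107\right) = - 92 \left(-509 + 107\right) = \left(-92\right) \left(-402\right) = 36984$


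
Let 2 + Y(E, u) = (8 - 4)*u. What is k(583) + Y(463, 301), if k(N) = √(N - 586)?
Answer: 1202 + I*√3 ≈ 1202.0 + 1.732*I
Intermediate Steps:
Y(E, u) = -2 + 4*u (Y(E, u) = -2 + (8 - 4)*u = -2 + 4*u)
k(N) = √(-586 + N)
k(583) + Y(463, 301) = √(-586 + 583) + (-2 + 4*301) = √(-3) + (-2 + 1204) = I*√3 + 1202 = 1202 + I*√3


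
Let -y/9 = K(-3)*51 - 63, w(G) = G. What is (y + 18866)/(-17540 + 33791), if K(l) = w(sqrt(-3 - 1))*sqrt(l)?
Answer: 19433/16251 + 306*sqrt(3)/5417 ≈ 1.2936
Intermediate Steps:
K(l) = 2*I*sqrt(l) (K(l) = sqrt(-3 - 1)*sqrt(l) = sqrt(-4)*sqrt(l) = (2*I)*sqrt(l) = 2*I*sqrt(l))
y = 567 + 918*sqrt(3) (y = -9*((2*I*sqrt(-3))*51 - 63) = -9*((2*I*(I*sqrt(3)))*51 - 63) = -9*(-2*sqrt(3)*51 - 63) = -9*(-102*sqrt(3) - 63) = -9*(-63 - 102*sqrt(3)) = 567 + 918*sqrt(3) ≈ 2157.0)
(y + 18866)/(-17540 + 33791) = ((567 + 918*sqrt(3)) + 18866)/(-17540 + 33791) = (19433 + 918*sqrt(3))/16251 = (19433 + 918*sqrt(3))*(1/16251) = 19433/16251 + 306*sqrt(3)/5417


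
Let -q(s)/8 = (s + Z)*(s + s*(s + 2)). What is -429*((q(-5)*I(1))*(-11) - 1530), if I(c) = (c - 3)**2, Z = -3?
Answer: 12737010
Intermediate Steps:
I(c) = (-3 + c)**2
q(s) = -8*(-3 + s)*(s + s*(2 + s)) (q(s) = -8*(s - 3)*(s + s*(s + 2)) = -8*(-3 + s)*(s + s*(2 + s)))
-429*((q(-5)*I(1))*(-11) - 1530) = -429*(((8*(-5)*(9 - 1*(-5)**2))*(-3 + 1)**2)*(-11) - 1530) = -429*(((8*(-5)*(9 - 1*25))*(-2)**2)*(-11) - 1530) = -429*(((8*(-5)*(9 - 25))*4)*(-11) - 1530) = -429*(((8*(-5)*(-16))*4)*(-11) - 1530) = -429*((640*4)*(-11) - 1530) = -429*(2560*(-11) - 1530) = -429*(-28160 - 1530) = -429*(-29690) = 12737010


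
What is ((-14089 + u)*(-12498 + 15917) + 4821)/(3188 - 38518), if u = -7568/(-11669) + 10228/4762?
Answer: 668979217011212/490802399185 ≈ 1363.0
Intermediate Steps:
u = 77694674/27783889 (u = -7568*(-1/11669) + 10228*(1/4762) = 7568/11669 + 5114/2381 = 77694674/27783889 ≈ 2.7964)
((-14089 + u)*(-12498 + 15917) + 4821)/(3188 - 38518) = ((-14089 + 77694674/27783889)*(-12498 + 15917) + 4821)/(3188 - 38518) = (-391369517447/27783889*3419 + 4821)/(-35330) = (-1338092380151293/27783889 + 4821)*(-1/35330) = -1337958434022424/27783889*(-1/35330) = 668979217011212/490802399185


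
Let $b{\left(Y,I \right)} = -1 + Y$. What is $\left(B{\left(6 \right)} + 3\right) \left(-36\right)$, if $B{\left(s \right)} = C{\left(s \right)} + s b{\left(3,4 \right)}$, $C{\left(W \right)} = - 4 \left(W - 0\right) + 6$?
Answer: $108$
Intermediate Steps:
$C{\left(W \right)} = 6 - 4 W$ ($C{\left(W \right)} = - 4 \left(W + 0\right) + 6 = - 4 W + 6 = 6 - 4 W$)
$B{\left(s \right)} = 6 - 2 s$ ($B{\left(s \right)} = \left(6 - 4 s\right) + s \left(-1 + 3\right) = \left(6 - 4 s\right) + s 2 = \left(6 - 4 s\right) + 2 s = 6 - 2 s$)
$\left(B{\left(6 \right)} + 3\right) \left(-36\right) = \left(\left(6 - 12\right) + 3\right) \left(-36\right) = \left(-6 + 3\right) \left(-36\right) = \left(-3\right) \left(-36\right) = 108$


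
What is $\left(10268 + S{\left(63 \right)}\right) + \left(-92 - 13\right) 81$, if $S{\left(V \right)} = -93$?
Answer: $1670$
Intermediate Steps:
$\left(10268 + S{\left(63 \right)}\right) + \left(-92 - 13\right) 81 = \left(10268 - 93\right) + \left(-92 - 13\right) 81 = 10175 - 8505 = 1670$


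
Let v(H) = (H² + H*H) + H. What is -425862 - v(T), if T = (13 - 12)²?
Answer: -425865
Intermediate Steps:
T = 1 (T = 1² = 1)
v(H) = H + 2*H² (v(H) = (H² + H²) + H = 2*H² + H = H + 2*H²)
-425862 - v(T) = -425862 - (1 + 2*1) = -425862 - (1 + 2) = -425862 - 3 = -425865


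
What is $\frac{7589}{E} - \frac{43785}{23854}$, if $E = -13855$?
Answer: $- \frac{787669181}{330497170} \approx -2.3833$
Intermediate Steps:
$\frac{7589}{E} - \frac{43785}{23854} = \frac{7589}{-13855} - \frac{43785}{23854} = 7589 \left(- \frac{1}{13855}\right) - \frac{43785}{23854} = - \frac{7589}{13855} - \frac{43785}{23854} = - \frac{787669181}{330497170}$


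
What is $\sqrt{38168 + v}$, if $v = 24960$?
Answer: $2 \sqrt{15782} \approx 251.25$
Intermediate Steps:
$\sqrt{38168 + v} = \sqrt{38168 + 24960} = \sqrt{63128} = 2 \sqrt{15782}$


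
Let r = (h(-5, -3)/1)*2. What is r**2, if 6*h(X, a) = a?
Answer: 1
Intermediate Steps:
h(X, a) = a/6
r = -1 (r = (((1/6)*(-3))/1)*2 = (1*(-1/2))*2 = -1/2*2 = -1)
r**2 = (-1)**2 = 1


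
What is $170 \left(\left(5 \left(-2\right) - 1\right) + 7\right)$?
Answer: $-680$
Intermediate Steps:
$170 \left(\left(5 \left(-2\right) - 1\right) + 7\right) = 170 \left(\left(-10 - 1\right) + 7\right) = 170 \left(-11 + 7\right) = 170 \left(-4\right) = -680$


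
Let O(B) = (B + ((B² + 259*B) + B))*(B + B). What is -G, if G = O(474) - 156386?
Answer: -330117334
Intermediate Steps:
O(B) = 2*B*(B² + 261*B) (O(B) = (B + (B² + 260*B))*(2*B) = (B² + 261*B)*(2*B) = 2*B*(B² + 261*B))
G = 330117334 (G = 2*474²*(261 + 474) - 156386 = 2*224676*735 - 156386 = 330273720 - 156386 = 330117334)
-G = -1*330117334 = -330117334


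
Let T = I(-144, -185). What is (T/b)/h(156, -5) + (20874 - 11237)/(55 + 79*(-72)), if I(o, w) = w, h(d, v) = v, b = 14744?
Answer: -141879507/83052952 ≈ -1.7083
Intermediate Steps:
T = -185
(T/b)/h(156, -5) + (20874 - 11237)/(55 + 79*(-72)) = -185/14744/(-5) + (20874 - 11237)/(55 + 79*(-72)) = -185*1/14744*(-1/5) + 9637/(55 - 5688) = -185/14744*(-1/5) + 9637/(-5633) = 37/14744 + 9637*(-1/5633) = 37/14744 - 9637/5633 = -141879507/83052952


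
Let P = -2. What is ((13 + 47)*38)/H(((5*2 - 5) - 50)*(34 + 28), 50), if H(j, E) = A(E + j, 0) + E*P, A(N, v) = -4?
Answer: -285/13 ≈ -21.923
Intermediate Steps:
H(j, E) = -4 - 2*E (H(j, E) = -4 + E*(-2) = -4 - 2*E)
((13 + 47)*38)/H(((5*2 - 5) - 50)*(34 + 28), 50) = ((13 + 47)*38)/(-4 - 2*50) = (60*38)/(-4 - 100) = 2280/(-104) = 2280*(-1/104) = -285/13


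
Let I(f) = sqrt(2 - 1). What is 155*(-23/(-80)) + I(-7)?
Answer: 729/16 ≈ 45.563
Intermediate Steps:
I(f) = 1 (I(f) = sqrt(1) = 1)
155*(-23/(-80)) + I(-7) = 155*(-23/(-80)) + 1 = 155*(-23*(-1/80)) + 1 = 155*(23/80) + 1 = 713/16 + 1 = 729/16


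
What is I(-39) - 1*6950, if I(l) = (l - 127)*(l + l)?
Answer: 5998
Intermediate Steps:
I(l) = 2*l*(-127 + l) (I(l) = (-127 + l)*(2*l) = 2*l*(-127 + l))
I(-39) - 1*6950 = 2*(-39)*(-127 - 39) - 1*6950 = 2*(-39)*(-166) - 6950 = 12948 - 6950 = 5998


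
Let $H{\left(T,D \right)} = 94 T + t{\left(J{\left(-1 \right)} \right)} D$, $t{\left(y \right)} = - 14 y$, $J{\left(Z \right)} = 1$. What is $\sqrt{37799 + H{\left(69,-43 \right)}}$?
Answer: $\sqrt{44887} \approx 211.87$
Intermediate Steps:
$H{\left(T,D \right)} = - 14 D + 94 T$ ($H{\left(T,D \right)} = 94 T + \left(-14\right) 1 D = 94 T - 14 D = - 14 D + 94 T$)
$\sqrt{37799 + H{\left(69,-43 \right)}} = \sqrt{37799 + \left(\left(-14\right) \left(-43\right) + 94 \cdot 69\right)} = \sqrt{37799 + \left(602 + 6486\right)} = \sqrt{37799 + 7088} = \sqrt{44887}$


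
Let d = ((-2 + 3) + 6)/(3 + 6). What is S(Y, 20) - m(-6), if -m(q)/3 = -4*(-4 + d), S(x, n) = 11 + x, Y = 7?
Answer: 170/3 ≈ 56.667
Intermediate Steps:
d = 7/9 (d = (1 + 6)/9 = 7*(⅑) = 7/9 ≈ 0.77778)
m(q) = -116/3 (m(q) = -(-12)*(-4 + 7/9) = -(-12)*(-29)/9 = -3*116/9 = -116/3)
S(Y, 20) - m(-6) = (11 + 7) - 1*(-116/3) = 18 + 116/3 = 170/3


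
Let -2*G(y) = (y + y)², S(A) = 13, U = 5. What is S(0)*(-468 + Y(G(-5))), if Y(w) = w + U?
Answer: -6669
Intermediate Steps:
G(y) = -2*y² (G(y) = -(y + y)²/2 = -4*y²/2 = -2*y²)
Y(w) = 5 + w (Y(w) = w + 5 = 5 + w)
S(0)*(-468 + Y(G(-5))) = 13*(-468 + (5 - 2*(-5)²)) = 13*(-468 + (5 - 2*25)) = 13*(-468 + (5 - 50)) = 13*(-468 - 45) = 13*(-513) = -6669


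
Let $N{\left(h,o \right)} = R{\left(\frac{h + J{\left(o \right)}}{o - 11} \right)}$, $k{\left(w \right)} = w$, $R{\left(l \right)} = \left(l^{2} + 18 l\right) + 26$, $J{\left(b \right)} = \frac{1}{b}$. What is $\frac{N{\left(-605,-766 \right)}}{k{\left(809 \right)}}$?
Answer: $\frac{1598879382549}{31842385001924} \approx 0.050212$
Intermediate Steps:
$R{\left(l \right)} = 26 + l^{2} + 18 l$
$N{\left(h,o \right)} = 26 + \frac{\left(h + \frac{1}{o}\right)^{2}}{\left(-11 + o\right)^{2}} + \frac{18 \left(h + \frac{1}{o}\right)}{-11 + o}$ ($N{\left(h,o \right)} = 26 + \left(\frac{h + \frac{1}{o}}{o - 11}\right)^{2} + 18 \frac{h + \frac{1}{o}}{o - 11} = 26 + \left(\frac{h + \frac{1}{o}}{-11 + o}\right)^{2} + 18 \frac{h + \frac{1}{o}}{-11 + o} = 26 + \frac{\left(h + \frac{1}{o}\right)^{2}}{\left(-11 + o\right)^{2}} + \frac{18 \left(h + \frac{1}{o}\right)}{-11 + o}$)
$\frac{N{\left(-605,-766 \right)}}{k{\left(809 \right)}} = \frac{26 + \frac{\left(-605 + \frac{1}{-766}\right)^{2}}{\left(-11 - 766\right)^{2}} + \frac{18 \left(-605 + \frac{1}{-766}\right)}{-11 - 766}}{809} = \left(26 + \frac{\left(-605 - \frac{1}{766}\right)^{2}}{603729} + \frac{18 \left(-605 - \frac{1}{766}\right)}{-777}\right) \frac{1}{809} = \left(26 + \frac{\left(- \frac{463431}{766}\right)^{2}}{603729} + 18 \left(- \frac{1}{777}\right) \left(- \frac{463431}{766}\right)\right) \frac{1}{809} = \left(26 + \frac{1}{603729} \cdot \frac{214768291761}{586756} + \frac{1390293}{99197}\right) \frac{1}{809} = \left(26 + \frac{23863143529}{39360179236} + \frac{1390293}{99197}\right) \frac{1}{809} = \frac{1598879382549}{39360179236} \cdot \frac{1}{809} = \frac{1598879382549}{31842385001924}$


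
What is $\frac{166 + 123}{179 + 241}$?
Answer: $\frac{289}{420} \approx 0.6881$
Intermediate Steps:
$\frac{166 + 123}{179 + 241} = \frac{289}{420}$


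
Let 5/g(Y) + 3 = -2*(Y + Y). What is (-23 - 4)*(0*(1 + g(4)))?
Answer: 0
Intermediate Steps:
g(Y) = 5/(-3 - 4*Y) (g(Y) = 5/(-3 - 2*(Y + Y)) = 5/(-3 - 4*Y))
(-23 - 4)*(0*(1 + g(4))) = (-23 - 4)*(0*(1 - 5/(3 + 4*4))) = -0*(1 - 5/(3 + 16)) = -0*(1 - 5/19) = -0*14/19 = -27*0 = 0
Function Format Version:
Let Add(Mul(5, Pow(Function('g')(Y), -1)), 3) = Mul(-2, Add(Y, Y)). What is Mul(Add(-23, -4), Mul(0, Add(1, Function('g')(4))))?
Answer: 0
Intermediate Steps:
Function('g')(Y) = Mul(5, Pow(Add(-3, Mul(-4, Y)), -1)) (Function('g')(Y) = Mul(5, Pow(Add(-3, Mul(-2, Add(Y, Y))), -1)) = Mul(5, Pow(Add(-3, Mul(-2, Mul(2, Y))), -1)) = Mul(5, Pow(Add(-3, Mul(-4, Y)), -1)))
Mul(Add(-23, -4), Mul(0, Add(1, Function('g')(4)))) = Mul(Add(-23, -4), Mul(0, Add(1, Mul(-5, Pow(Add(3, Mul(4, 4)), -1))))) = Mul(-27, Mul(0, Add(1, Mul(-5, Pow(Add(3, 16), -1))))) = Mul(-27, Mul(0, Add(1, Mul(-5, Pow(19, -1))))) = Mul(-27, Mul(0, Add(1, Mul(-5, Rational(1, 19))))) = Mul(-27, Mul(0, Add(1, Rational(-5, 19)))) = Mul(-27, Mul(0, Rational(14, 19))) = Mul(-27, 0) = 0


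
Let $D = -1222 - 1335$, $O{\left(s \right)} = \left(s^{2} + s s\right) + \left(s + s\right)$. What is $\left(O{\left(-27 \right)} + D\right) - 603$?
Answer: $-1756$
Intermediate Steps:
$O{\left(s \right)} = 2 s + 2 s^{2}$ ($O{\left(s \right)} = \left(s^{2} + s^{2}\right) + 2 s = 2 s^{2} + 2 s = 2 s + 2 s^{2}$)
$D = -2557$ ($D = -1222 - 1335 = -2557$)
$\left(O{\left(-27 \right)} + D\right) - 603 = \left(2 \left(-27\right) \left(1 - 27\right) - 2557\right) - 603 = \left(2 \left(-27\right) \left(-26\right) - 2557\right) - 603 = \left(1404 - 2557\right) - 603 = -1153 - 603 = -1756$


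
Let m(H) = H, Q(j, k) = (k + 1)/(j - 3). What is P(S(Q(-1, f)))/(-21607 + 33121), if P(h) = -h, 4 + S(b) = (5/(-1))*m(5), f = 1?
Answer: 29/11514 ≈ 0.0025187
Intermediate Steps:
Q(j, k) = (1 + k)/(-3 + j)
S(b) = -29 (S(b) = -4 + (5/(-1))*5 = -4 + (5*(-1))*5 = -4 - 5*5 = -4 - 25 = -29)
P(S(Q(-1, f)))/(-21607 + 33121) = (-1*(-29))/(-21607 + 33121) = 29/11514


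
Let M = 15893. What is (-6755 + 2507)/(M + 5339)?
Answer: -531/2654 ≈ -0.20008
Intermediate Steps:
(-6755 + 2507)/(M + 5339) = (-6755 + 2507)/(15893 + 5339) = -4248/21232 = -4248*1/21232 = -531/2654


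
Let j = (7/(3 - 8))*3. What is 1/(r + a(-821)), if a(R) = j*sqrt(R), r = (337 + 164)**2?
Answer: 697225/175004212454 + 35*I*sqrt(821)/525012637362 ≈ 3.984e-6 + 1.9102e-9*I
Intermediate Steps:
r = 251001 (r = 501**2 = 251001)
j = -21/5 (j = (7/(-5))*3 = -1/5*7*3 = -7/5*3 = -21/5 ≈ -4.2000)
a(R) = -21*sqrt(R)/5
1/(r + a(-821)) = 1/(251001 - 21*I*sqrt(821)/5)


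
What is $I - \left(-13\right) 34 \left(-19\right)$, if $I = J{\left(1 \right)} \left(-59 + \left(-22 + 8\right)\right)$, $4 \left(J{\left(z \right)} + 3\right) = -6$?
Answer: $- \frac{16139}{2} \approx -8069.5$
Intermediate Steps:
$J{\left(z \right)} = - \frac{9}{2}$ ($J{\left(z \right)} = -3 + \frac{1}{4} \left(-6\right) = -3 - \frac{3}{2} = - \frac{9}{2}$)
$I = \frac{657}{2}$ ($I = - \frac{9 \left(-59 + \left(-22 + 8\right)\right)}{2} = - \frac{9 \left(-59 - 14\right)}{2} = \left(- \frac{9}{2}\right) \left(-73\right) = \frac{657}{2} \approx 328.5$)
$I - \left(-13\right) 34 \left(-19\right) = \frac{657}{2} - \left(-13\right) 34 \left(-19\right) = \frac{657}{2} - \left(-442\right) \left(-19\right) = \frac{657}{2} - 8398 = - \frac{16139}{2}$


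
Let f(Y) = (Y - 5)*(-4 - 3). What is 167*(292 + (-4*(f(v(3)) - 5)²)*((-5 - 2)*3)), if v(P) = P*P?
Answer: 15325256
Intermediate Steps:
v(P) = P²
f(Y) = 35 - 7*Y (f(Y) = (-5 + Y)*(-7) = 35 - 7*Y)
167*(292 + (-4*(f(v(3)) - 5)²)*((-5 - 2)*3)) = 167*(292 + (-4*((35 - 7*3²) - 5)²)*((-5 - 2)*3)) = 167*(292 + (-4*((35 - 7*9) - 5)²)*(-7*3)) = 167*(292 - 4*((35 - 63) - 5)²*(-21)) = 167*(292 - 4*(-28 - 5)²*(-21)) = 167*(292 - 4*(-33)²*(-21)) = 167*(292 - 4*1089*(-21)) = 167*(292 - 4356*(-21)) = 167*(292 + 91476) = 167*91768 = 15325256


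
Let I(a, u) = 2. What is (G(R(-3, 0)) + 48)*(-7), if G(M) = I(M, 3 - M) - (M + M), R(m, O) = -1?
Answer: -364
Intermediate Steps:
G(M) = 2 - 2*M (G(M) = 2 - (M + M) = 2 - 2*M)
(G(R(-3, 0)) + 48)*(-7) = ((2 - 2*(-1)) + 48)*(-7) = ((2 + 2) + 48)*(-7) = (4 + 48)*(-7) = 52*(-7) = -364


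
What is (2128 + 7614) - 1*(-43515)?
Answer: 53257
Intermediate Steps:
(2128 + 7614) - 1*(-43515) = 9742 + 43515 = 53257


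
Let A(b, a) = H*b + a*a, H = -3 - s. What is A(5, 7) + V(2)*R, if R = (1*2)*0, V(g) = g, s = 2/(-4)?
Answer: 73/2 ≈ 36.500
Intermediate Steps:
s = -1/2 (s = 2*(-1/4) = -1/2 ≈ -0.50000)
H = -5/2 (H = -3 - 1*(-1/2) = -3 + 1/2 = -5/2 ≈ -2.5000)
A(b, a) = a**2 - 5*b/2 (A(b, a) = -5*b/2 + a*a = -5*b/2 + a**2 = a**2 - 5*b/2)
R = 0 (R = 2*0 = 0)
A(5, 7) + V(2)*R = (7**2 - 5/2*5) + 2*0 = (49 - 25/2) + 0 = 73/2 + 0 = 73/2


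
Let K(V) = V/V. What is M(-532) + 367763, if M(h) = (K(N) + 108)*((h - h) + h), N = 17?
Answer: 309775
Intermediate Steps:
K(V) = 1
M(h) = 109*h (M(h) = (1 + 108)*((h - h) + h) = 109*(0 + h) = 109*h)
M(-532) + 367763 = 109*(-532) + 367763 = -57988 + 367763 = 309775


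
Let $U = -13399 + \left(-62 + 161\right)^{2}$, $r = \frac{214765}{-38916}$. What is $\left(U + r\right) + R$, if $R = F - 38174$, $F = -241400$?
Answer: $- \frac{11020136317}{38916} \approx -2.8318 \cdot 10^{5}$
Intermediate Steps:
$r = - \frac{214765}{38916}$ ($r = 214765 \left(- \frac{1}{38916}\right) = - \frac{214765}{38916} \approx -5.5187$)
$U = -3598$ ($U = -13399 + 99^{2} = -13399 + 9801 = -3598$)
$R = -279574$ ($R = -241400 - 38174 = -279574$)
$\left(U + r\right) + R = \left(-3598 - \frac{214765}{38916}\right) - 279574 = - \frac{140234533}{38916} - 279574 = - \frac{11020136317}{38916}$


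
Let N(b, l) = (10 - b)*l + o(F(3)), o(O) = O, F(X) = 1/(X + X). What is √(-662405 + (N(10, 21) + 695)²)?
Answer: I*√6449339/6 ≈ 423.26*I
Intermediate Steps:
F(X) = 1/(2*X)
N(b, l) = ⅙ + l*(10 - b) (N(b, l) = (10 - b)*l + (½)/3 = l*(10 - b) + (½)*(⅓) = l*(10 - b) + ⅙ = ⅙ + l*(10 - b))
√(-662405 + (N(10, 21) + 695)²) = √(-662405 + ((⅙ + 10*21 - 1*10*21) + 695)²) = √(-662405 + ((⅙ + 210 - 210) + 695)²) = √(-662405 + (⅙ + 695)²) = √(-662405 + (4171/6)²) = √(-662405 + 17397241/36) = √(-6449339/36) = I*√6449339/6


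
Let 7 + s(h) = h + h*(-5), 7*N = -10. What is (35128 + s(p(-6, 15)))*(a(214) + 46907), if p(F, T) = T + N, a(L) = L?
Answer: 11566650507/7 ≈ 1.6524e+9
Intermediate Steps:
N = -10/7 (N = (⅐)*(-10) = -10/7 ≈ -1.4286)
p(F, T) = -10/7 + T (p(F, T) = T - 10/7 = -10/7 + T)
s(h) = -7 - 4*h (s(h) = -7 + (h + h*(-5)) = -7 + (h - 5*h) = -7 - 4*h)
(35128 + s(p(-6, 15)))*(a(214) + 46907) = (35128 + (-7 - 4*(-10/7 + 15)))*(214 + 46907) = (35128 + (-7 - 4*95/7))*47121 = (35128 + (-7 - 380/7))*47121 = (35128 - 429/7)*47121 = (245467/7)*47121 = 11566650507/7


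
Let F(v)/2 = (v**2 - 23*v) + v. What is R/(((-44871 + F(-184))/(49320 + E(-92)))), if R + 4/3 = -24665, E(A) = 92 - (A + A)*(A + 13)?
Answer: -2580789124/92811 ≈ -27807.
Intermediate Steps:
F(v) = -44*v + 2*v**2 (F(v) = 2*((v**2 - 23*v) + v) = 2*(v**2 - 22*v) = -44*v + 2*v**2)
E(A) = 92 - 2*A*(13 + A)
R = -73999/3 (R = -4/3 - 24665 = -73999/3 ≈ -24666.)
R/(((-44871 + F(-184))/(49320 + E(-92)))) = -73999*(49320 + (92 - 26*(-92) - 2*(-92)**2))/(-44871 + 2*(-184)*(-22 - 184))/3 = -73999*(49320 + (92 + 2392 - 2*8464))/(-44871 + 2*(-184)*(-206))/3 = -73999*(49320 + (92 + 2392 - 16928))/(-44871 + 75808)/3 = -73999/(3*(30937/(49320 - 14444))) = -73999/(3*(30937/34876)) = -73999/(3*(30937*(1/34876))) = -73999/(3*30937/34876) = -73999/3*34876/30937 = -2580789124/92811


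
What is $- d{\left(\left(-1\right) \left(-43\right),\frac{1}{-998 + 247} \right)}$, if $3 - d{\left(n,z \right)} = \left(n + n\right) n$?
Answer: $3695$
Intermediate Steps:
$d{\left(n,z \right)} = 3 - 2 n^{2}$ ($d{\left(n,z \right)} = 3 - \left(n + n\right) n = 3 - 2 n n = 3 - 2 n^{2}$)
$- d{\left(\left(-1\right) \left(-43\right),\frac{1}{-998 + 247} \right)} = - (3 - 2 \left(\left(-1\right) \left(-43\right)\right)^{2}) = - (3 - 2 \cdot 43^{2}) = - (3 - 3698) = \left(-1\right) \left(-3695\right) = 3695$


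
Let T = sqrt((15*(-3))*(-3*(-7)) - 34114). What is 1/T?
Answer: -I*sqrt(35059)/35059 ≈ -0.0053407*I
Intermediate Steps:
T = I*sqrt(35059) (T = sqrt(-45*21 - 34114) = sqrt(-945 - 34114) = sqrt(-35059) = I*sqrt(35059) ≈ 187.24*I)
1/T = 1/(I*sqrt(35059)) = -I*sqrt(35059)/35059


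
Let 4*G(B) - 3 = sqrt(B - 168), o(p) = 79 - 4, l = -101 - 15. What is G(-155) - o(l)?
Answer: -297/4 + I*sqrt(323)/4 ≈ -74.25 + 4.493*I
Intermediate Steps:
l = -116
o(p) = 75
G(B) = 3/4 + sqrt(-168 + B)/4 (G(B) = 3/4 + sqrt(B - 168)/4 = 3/4 + sqrt(-168 + B)/4)
G(-155) - o(l) = (3/4 + sqrt(-168 - 155)/4) - 1*75 = (3/4 + sqrt(-323)/4) - 75 = (3/4 + (I*sqrt(323))/4) - 75 = (3/4 + I*sqrt(323)/4) - 75 = -297/4 + I*sqrt(323)/4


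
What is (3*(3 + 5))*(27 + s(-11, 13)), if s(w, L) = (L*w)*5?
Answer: -16512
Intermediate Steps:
s(w, L) = 5*L*w
(3*(3 + 5))*(27 + s(-11, 13)) = (3*(3 + 5))*(27 + 5*13*(-11)) = (3*8)*(27 - 715) = 24*(-688) = -16512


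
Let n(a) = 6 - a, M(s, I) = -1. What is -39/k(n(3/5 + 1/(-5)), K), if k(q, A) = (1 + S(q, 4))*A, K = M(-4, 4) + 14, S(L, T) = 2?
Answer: -1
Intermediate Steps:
K = 13 (K = -1 + 14 = 13)
k(q, A) = 3*A (k(q, A) = (1 + 2)*A = 3*A)
-39/k(n(3/5 + 1/(-5)), K) = -39/(3*13) = -39/39 = -39*1/39 = -1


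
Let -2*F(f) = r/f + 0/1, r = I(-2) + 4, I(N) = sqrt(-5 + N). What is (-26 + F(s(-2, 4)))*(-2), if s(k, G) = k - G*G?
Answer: 466/9 - I*sqrt(7)/18 ≈ 51.778 - 0.14699*I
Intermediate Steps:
s(k, G) = k - G**2
r = 4 + I*sqrt(7) (r = sqrt(-5 - 2) + 4 = sqrt(-7) + 4 = I*sqrt(7) + 4 = 4 + I*sqrt(7) ≈ 4.0 + 2.6458*I)
F(f) = -(4 + I*sqrt(7))/(2*f) (F(f) = -((4 + I*sqrt(7))/f + 0/1)/2 = -((4 + I*sqrt(7))/f + 0*1)/2 = -((4 + I*sqrt(7))/f + 0)/2 = -(4 + I*sqrt(7))/(2*f))
(-26 + F(s(-2, 4)))*(-2) = (-26 + (-4 - I*sqrt(7))/(2*(-2 - 1*4**2)))*(-2) = (-26 + (-4 - I*sqrt(7))/(2*(-2 - 1*16)))*(-2) = (-26 + (-4 - I*sqrt(7))/(2*(-2 - 16)))*(-2) = (-26 + (1/2)*(-4 - I*sqrt(7))/(-18))*(-2) = (-26 + (1/2)*(-1/18)*(-4 - I*sqrt(7)))*(-2) = (-26 + (1/9 + I*sqrt(7)/36))*(-2) = (-233/9 + I*sqrt(7)/36)*(-2) = 466/9 - I*sqrt(7)/18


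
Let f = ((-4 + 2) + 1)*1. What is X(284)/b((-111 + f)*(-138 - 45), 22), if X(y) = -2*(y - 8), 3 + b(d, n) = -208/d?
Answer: 88389/482 ≈ 183.38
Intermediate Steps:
f = -1 (f = (-2 + 1)*1 = -1*1 = -1)
b(d, n) = -3 - 208/d
X(y) = 16 - 2*y (X(y) = -2*(-8 + y) = 16 - 2*y)
X(284)/b((-111 + f)*(-138 - 45), 22) = (16 - 2*284)/(-3 - 208*1/((-138 - 45)*(-111 - 1))) = (16 - 568)/(-3 - 208/((-112*(-183)))) = -552/(-3 - 208/20496) = -552/(-3 - 208*1/20496) = -552/(-3 - 13/1281) = -552/(-3856/1281) = -552*(-1281/3856) = 88389/482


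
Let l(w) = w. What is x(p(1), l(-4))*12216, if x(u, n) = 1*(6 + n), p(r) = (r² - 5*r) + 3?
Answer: 24432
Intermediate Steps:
p(r) = 3 + r² - 5*r
x(u, n) = 6 + n
x(p(1), l(-4))*12216 = (6 - 4)*12216 = 2*12216 = 24432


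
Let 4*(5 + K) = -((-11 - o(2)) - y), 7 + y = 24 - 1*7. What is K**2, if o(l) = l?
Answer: 9/16 ≈ 0.56250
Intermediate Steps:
y = 10 (y = -7 + (24 - 1*7) = -7 + (24 - 7) = -7 + 17 = 10)
K = 3/4 (K = -5 + (-((-11 - 1*2) - 1*10))/4 = -5 + (-((-11 - 2) - 10))/4 = -5 + (-(-13 - 10))/4 = -5 + (-1*(-23))/4 = -5 + (1/4)*23 = -5 + 23/4 = 3/4 ≈ 0.75000)
K**2 = (3/4)**2 = 9/16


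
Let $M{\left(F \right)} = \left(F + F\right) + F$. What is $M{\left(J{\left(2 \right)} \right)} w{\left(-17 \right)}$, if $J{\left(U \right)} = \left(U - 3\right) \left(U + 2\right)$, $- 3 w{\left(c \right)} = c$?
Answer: $-68$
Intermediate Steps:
$w{\left(c \right)} = - \frac{c}{3}$
$J{\left(U \right)} = \left(-3 + U\right) \left(2 + U\right)$
$M{\left(F \right)} = 3 F$ ($M{\left(F \right)} = 2 F + F = 3 F$)
$M{\left(J{\left(2 \right)} \right)} w{\left(-17 \right)} = 3 \left(-6 + 2^{2} - 2\right) \left(\left(- \frac{1}{3}\right) \left(-17\right)\right) = 3 \left(-6 + 4 - 2\right) \frac{17}{3} = 3 \left(-4\right) \frac{17}{3} = \left(-12\right) \frac{17}{3} = -68$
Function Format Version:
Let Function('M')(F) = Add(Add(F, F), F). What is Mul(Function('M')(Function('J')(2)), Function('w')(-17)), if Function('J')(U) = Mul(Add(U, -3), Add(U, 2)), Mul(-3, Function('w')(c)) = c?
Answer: -68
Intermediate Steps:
Function('w')(c) = Mul(Rational(-1, 3), c)
Function('J')(U) = Mul(Add(-3, U), Add(2, U))
Function('M')(F) = Mul(3, F) (Function('M')(F) = Add(Mul(2, F), F) = Mul(3, F))
Mul(Function('M')(Function('J')(2)), Function('w')(-17)) = Mul(Mul(3, Add(-6, Pow(2, 2), Mul(-1, 2))), Mul(Rational(-1, 3), -17)) = Mul(Mul(3, Add(-6, 4, -2)), Rational(17, 3)) = Mul(Mul(3, -4), Rational(17, 3)) = Mul(-12, Rational(17, 3)) = -68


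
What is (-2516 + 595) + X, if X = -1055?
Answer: -2976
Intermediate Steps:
(-2516 + 595) + X = (-2516 + 595) - 1055 = -1921 - 1055 = -2976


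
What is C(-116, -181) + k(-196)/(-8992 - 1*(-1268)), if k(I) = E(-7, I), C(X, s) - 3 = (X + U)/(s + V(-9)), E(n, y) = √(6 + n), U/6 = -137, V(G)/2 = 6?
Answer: 1445/169 - I/7724 ≈ 8.5503 - 0.00012947*I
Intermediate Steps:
V(G) = 12 (V(G) = 2*6 = 12)
U = -822 (U = 6*(-137) = -822)
C(X, s) = 3 + (-822 + X)/(12 + s) (C(X, s) = 3 + (X - 822)/(s + 12) = 3 + (-822 + X)/(12 + s))
k(I) = I (k(I) = √(6 - 7) = √(-1) = I)
C(-116, -181) + k(-196)/(-8992 - 1*(-1268)) = (-786 - 116 + 3*(-181))/(12 - 181) + I/(-8992 - 1*(-1268)) = (-786 - 116 - 543)/(-169) + I/(-8992 + 1268) = -1/169*(-1445) + I/(-7724) = 1445/169 + I*(-1/7724) = 1445/169 - I/7724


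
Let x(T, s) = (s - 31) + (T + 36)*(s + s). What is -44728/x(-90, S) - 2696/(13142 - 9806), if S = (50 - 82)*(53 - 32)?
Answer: -42872777/29971041 ≈ -1.4305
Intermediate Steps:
S = -672 (S = -32*21 = -672)
x(T, s) = -31 + s + 2*s*(36 + T) (x(T, s) = (-31 + s) + (36 + T)*(2*s) = (-31 + s) + 2*s*(36 + T) = -31 + s + 2*s*(36 + T))
-44728/x(-90, S) - 2696/(13142 - 9806) = -44728/(-31 + 73*(-672) + 2*(-90)*(-672)) - 2696/(13142 - 9806) = -44728/(-31 - 49056 + 120960) - 2696/3336 = -44728/71873 - 2696*1/3336 = -44728*1/71873 - 337/417 = -44728/71873 - 337/417 = -42872777/29971041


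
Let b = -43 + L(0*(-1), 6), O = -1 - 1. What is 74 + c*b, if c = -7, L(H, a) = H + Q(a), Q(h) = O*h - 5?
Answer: 494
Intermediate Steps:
O = -2
Q(h) = -5 - 2*h (Q(h) = -2*h - 5 = -5 - 2*h)
L(H, a) = -5 + H - 2*a (L(H, a) = H + (-5 - 2*a) = -5 + H - 2*a)
b = -60 (b = -43 + (-5 + 0*(-1) - 2*6) = -43 + (-5 + 0 - 12) = -43 - 17 = -60)
74 + c*b = 74 - 7*(-60) = 74 + 420 = 494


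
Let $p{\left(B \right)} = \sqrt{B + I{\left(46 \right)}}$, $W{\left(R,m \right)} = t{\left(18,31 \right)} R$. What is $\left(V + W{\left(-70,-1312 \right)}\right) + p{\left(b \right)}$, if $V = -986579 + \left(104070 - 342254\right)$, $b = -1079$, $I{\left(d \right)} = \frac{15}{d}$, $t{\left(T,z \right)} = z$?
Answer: $-1226933 + \frac{29 i \sqrt{2714}}{46} \approx -1.2269 \cdot 10^{6} + 32.843 i$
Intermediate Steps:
$W{\left(R,m \right)} = 31 R$
$p{\left(B \right)} = \sqrt{\frac{15}{46} + B}$ ($p{\left(B \right)} = \sqrt{B + \frac{15}{46}} = \sqrt{\frac{15}{46} + B}$)
$V = -1224763$ ($V = -986579 + \left(104070 - 342254\right) = -986579 - 238184 = -1224763$)
$\left(V + W{\left(-70,-1312 \right)}\right) + p{\left(b \right)} = \left(-1224763 + 31 \left(-70\right)\right) + \frac{\sqrt{690 + 2116 \left(-1079\right)}}{46} = \left(-1224763 - 2170\right) + \frac{\sqrt{690 - 2283164}}{46} = -1226933 + \frac{\sqrt{-2282474}}{46} = -1226933 + \frac{29 i \sqrt{2714}}{46}$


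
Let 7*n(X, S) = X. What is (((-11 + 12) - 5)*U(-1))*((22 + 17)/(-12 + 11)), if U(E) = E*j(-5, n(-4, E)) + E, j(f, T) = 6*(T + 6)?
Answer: -36660/7 ≈ -5237.1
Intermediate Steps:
n(X, S) = X/7
j(f, T) = 36 + 6*T (j(f, T) = 6*(6 + T) = 36 + 6*T)
U(E) = 235*E/7 (U(E) = E*(36 + 6*((1/7)*(-4))) + E = E*(36 + 6*(-4/7)) + E = E*(36 - 24/7) + E = E*(228/7) + E = 228*E/7 + E = 235*E/7)
(((-11 + 12) - 5)*U(-1))*((22 + 17)/(-12 + 11)) = (((-11 + 12) - 5)*((235/7)*(-1)))*((22 + 17)/(-12 + 11)) = ((1 - 5)*(-235/7))*(39/(-1)) = (-4*(-235/7))*(39*(-1)) = (940/7)*(-39) = -36660/7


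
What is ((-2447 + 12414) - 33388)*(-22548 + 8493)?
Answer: 329182155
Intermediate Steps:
((-2447 + 12414) - 33388)*(-22548 + 8493) = (9967 - 33388)*(-14055) = -23421*(-14055) = 329182155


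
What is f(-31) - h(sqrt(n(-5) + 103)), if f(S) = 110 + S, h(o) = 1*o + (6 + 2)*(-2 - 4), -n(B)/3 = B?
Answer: 127 - sqrt(118) ≈ 116.14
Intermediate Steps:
n(B) = -3*B
h(o) = -48 + o (h(o) = o + 8*(-6) = o - 48 = -48 + o)
f(-31) - h(sqrt(n(-5) + 103)) = (110 - 31) - (-48 + sqrt(-3*(-5) + 103)) = 79 - (-48 + sqrt(15 + 103)) = 79 - (-48 + sqrt(118)) = 79 + (48 - sqrt(118)) = 127 - sqrt(118)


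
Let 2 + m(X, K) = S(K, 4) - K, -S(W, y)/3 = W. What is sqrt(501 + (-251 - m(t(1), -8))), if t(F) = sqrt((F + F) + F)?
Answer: 2*sqrt(55) ≈ 14.832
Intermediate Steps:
S(W, y) = -3*W
t(F) = sqrt(3)*sqrt(F) (t(F) = sqrt(2*F + F) = sqrt(3*F) = sqrt(3)*sqrt(F))
m(X, K) = -2 - 4*K (m(X, K) = -2 + (-3*K - K) = -2 - 4*K)
sqrt(501 + (-251 - m(t(1), -8))) = sqrt(501 + (-251 - (-2 - 4*(-8)))) = sqrt(501 + (-251 - (-2 + 32))) = sqrt(501 + (-251 - 1*30)) = sqrt(501 + (-251 - 30)) = sqrt(501 - 281) = sqrt(220) = 2*sqrt(55)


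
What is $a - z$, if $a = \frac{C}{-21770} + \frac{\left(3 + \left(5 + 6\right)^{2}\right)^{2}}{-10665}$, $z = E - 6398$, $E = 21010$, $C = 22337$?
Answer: $- \frac{19389394367}{1326726} \approx -14614.0$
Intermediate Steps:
$z = 14612$ ($z = 21010 - 6398 = 14612$)
$a = - \frac{3274055}{1326726}$ ($a = \frac{22337}{-21770} + \frac{\left(3 + \left(5 + 6\right)^{2}\right)^{2}}{-10665} = 22337 \left(- \frac{1}{21770}\right) + \left(3 + 11^{2}\right)^{2} \left(- \frac{1}{10665}\right) = - \frac{3191}{3110} + \left(3 + 121\right)^{2} \left(- \frac{1}{10665}\right) = - \frac{3191}{3110} + 124^{2} \left(- \frac{1}{10665}\right) = - \frac{3191}{3110} + 15376 \left(- \frac{1}{10665}\right) = - \frac{3191}{3110} - \frac{15376}{10665} = - \frac{3274055}{1326726} \approx -2.4678$)
$a - z = - \frac{3274055}{1326726} - 14612 = - \frac{19389394367}{1326726}$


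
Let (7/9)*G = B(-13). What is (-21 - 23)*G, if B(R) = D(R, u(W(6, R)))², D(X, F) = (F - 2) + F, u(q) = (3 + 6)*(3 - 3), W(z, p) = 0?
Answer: -1584/7 ≈ -226.29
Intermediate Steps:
u(q) = 0 (u(q) = 9*0 = 0)
D(X, F) = -2 + 2*F (D(X, F) = (-2 + F) + F = -2 + 2*F)
B(R) = 4 (B(R) = (-2 + 2*0)² = (-2 + 0)² = (-2)² = 4)
G = 36/7 (G = (9/7)*4 = 36/7 ≈ 5.1429)
(-21 - 23)*G = (-21 - 23)*(36/7) = -44*36/7 = -1584/7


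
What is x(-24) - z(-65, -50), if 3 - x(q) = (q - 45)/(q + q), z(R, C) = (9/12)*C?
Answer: 625/16 ≈ 39.063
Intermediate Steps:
z(R, C) = 3*C/4 (z(R, C) = (9*(1/12))*C = 3*C/4)
x(q) = 3 - (-45 + q)/(2*q) (x(q) = 3 - (q - 45)/(q + q) = 3 - (-45 + q)/(2*q))
x(-24) - z(-65, -50) = (5/2)*(9 - 24)/(-24) - 3*(-50)/4 = (5/2)*(-1/24)*(-15) - 1*(-75/2) = 25/16 + 75/2 = 625/16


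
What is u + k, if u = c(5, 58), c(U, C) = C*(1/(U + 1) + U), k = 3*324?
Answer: 3815/3 ≈ 1271.7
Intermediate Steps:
k = 972
c(U, C) = C*(U + 1/(1 + U)) (c(U, C) = C*(1/(1 + U) + U) = C*(U + 1/(1 + U)))
u = 899/3 (u = 58*(1 + 5 + 5²)/(1 + 5) = 58*(1 + 5 + 25)/6 = 58*(⅙)*31 = 899/3 ≈ 299.67)
u + k = 899/3 + 972 = 3815/3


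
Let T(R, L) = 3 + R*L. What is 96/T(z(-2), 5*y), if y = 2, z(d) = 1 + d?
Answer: -96/7 ≈ -13.714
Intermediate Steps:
T(R, L) = 3 + L*R
96/T(z(-2), 5*y) = 96/(3 + (5*2)*(1 - 2)) = 96/(3 + 10*(-1)) = 96/(3 - 10) = 96/(-7) = 96*(-⅐) = -96/7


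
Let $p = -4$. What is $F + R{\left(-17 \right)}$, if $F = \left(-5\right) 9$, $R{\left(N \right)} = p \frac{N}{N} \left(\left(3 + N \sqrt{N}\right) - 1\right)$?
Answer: $-53 + 68 i \sqrt{17} \approx -53.0 + 280.37 i$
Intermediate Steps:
$R{\left(N \right)} = -8 - 4 N^{\frac{3}{2}}$ ($R{\left(N \right)} = - 4 \frac{N}{N} \left(\left(3 + N \sqrt{N}\right) - 1\right) = \left(-4\right) 1 \left(\left(3 + N^{\frac{3}{2}}\right) - 1\right) = - 4 \left(2 + N^{\frac{3}{2}}\right) = -8 - 4 N^{\frac{3}{2}}$)
$F = -45$
$F + R{\left(-17 \right)} = -45 - \left(8 + 4 \left(-17\right)^{\frac{3}{2}}\right) = -45 - \left(8 + 4 \left(- 17 i \sqrt{17}\right)\right) = -45 - \left(8 - 68 i \sqrt{17}\right) = -53 + 68 i \sqrt{17}$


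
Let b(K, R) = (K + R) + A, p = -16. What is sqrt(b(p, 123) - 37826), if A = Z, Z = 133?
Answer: I*sqrt(37586) ≈ 193.87*I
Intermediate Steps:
A = 133
b(K, R) = 133 + K + R (b(K, R) = (K + R) + 133 = 133 + K + R)
sqrt(b(p, 123) - 37826) = sqrt((133 - 16 + 123) - 37826) = sqrt(240 - 37826) = sqrt(-37586) = I*sqrt(37586)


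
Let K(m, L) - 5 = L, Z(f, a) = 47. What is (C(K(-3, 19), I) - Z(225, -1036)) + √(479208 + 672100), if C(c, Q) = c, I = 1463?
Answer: -23 + 2*√287827 ≈ 1050.0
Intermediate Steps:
K(m, L) = 5 + L
(C(K(-3, 19), I) - Z(225, -1036)) + √(479208 + 672100) = ((5 + 19) - 1*47) + √(479208 + 672100) = (24 - 47) + √1151308 = -23 + 2*√287827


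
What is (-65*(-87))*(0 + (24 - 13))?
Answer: 62205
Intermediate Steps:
(-65*(-87))*(0 + (24 - 13)) = 5655*(0 + 11) = 5655*11 = 62205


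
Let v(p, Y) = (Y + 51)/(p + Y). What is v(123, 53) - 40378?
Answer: -888303/22 ≈ -40377.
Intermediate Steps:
v(p, Y) = (51 + Y)/(Y + p)
v(123, 53) - 40378 = (51 + 53)/(53 + 123) - 40378 = 104/176 - 40378 = (1/176)*104 - 40378 = 13/22 - 40378 = -888303/22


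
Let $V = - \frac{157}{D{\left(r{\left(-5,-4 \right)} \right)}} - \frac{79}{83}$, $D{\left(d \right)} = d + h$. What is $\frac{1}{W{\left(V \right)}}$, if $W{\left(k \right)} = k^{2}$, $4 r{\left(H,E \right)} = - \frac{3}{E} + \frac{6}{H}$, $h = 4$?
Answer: $\frac{666310969}{1138593568401} \approx 0.0005852$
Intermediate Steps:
$r{\left(H,E \right)} = - \frac{3}{4 E} + \frac{3}{2 H}$ ($r{\left(H,E \right)} = \frac{- \frac{3}{E} + \frac{6}{H}}{4} = - \frac{3}{4 E} + \frac{3}{2 H}$)
$D{\left(d \right)} = 4 + d$ ($D{\left(d \right)} = d + 4 = 4 + d$)
$V = - \frac{1067049}{25813}$ ($V = - \frac{157}{4 + \left(- \frac{3}{4 \left(-4\right)} + \frac{3}{2 \left(-5\right)}\right)} - \frac{79}{83} = - \frac{157}{4 + \left(\left(- \frac{3}{4}\right) \left(- \frac{1}{4}\right) + \frac{3}{2} \left(- \frac{1}{5}\right)\right)} - \frac{79}{83} = - \frac{157}{4 + \left(\frac{3}{16} - \frac{3}{10}\right)} - \frac{79}{83} = - \frac{157}{4 - \frac{9}{80}} - \frac{79}{83} = - \frac{157}{\frac{311}{80}} - \frac{79}{83} = \left(-157\right) \frac{80}{311} - \frac{79}{83} = - \frac{12560}{311} - \frac{79}{83} = - \frac{1067049}{25813} \approx -41.338$)
$\frac{1}{W{\left(V \right)}} = \frac{1}{\left(- \frac{1067049}{25813}\right)^{2}} = \frac{1}{\frac{1138593568401}{666310969}} = \frac{666310969}{1138593568401}$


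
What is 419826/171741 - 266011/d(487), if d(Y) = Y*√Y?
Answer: 139942/57247 - 266011*√487/237169 ≈ -22.307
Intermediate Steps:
d(Y) = Y^(3/2)
419826/171741 - 266011/d(487) = 419826/171741 - 266011*√487/237169 = 419826*(1/171741) - 266011*√487/237169 = 139942/57247 - 266011*√487/237169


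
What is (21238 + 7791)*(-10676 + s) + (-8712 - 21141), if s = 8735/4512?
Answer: -1398211309669/4512 ≈ -3.0989e+8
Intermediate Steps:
s = 8735/4512 (s = 8735*(1/4512) = 8735/4512 ≈ 1.9359)
(21238 + 7791)*(-10676 + s) + (-8712 - 21141) = (21238 + 7791)*(-10676 + 8735/4512) + (-8712 - 21141) = 29029*(-48161377/4512) - 29853 = -1398076612933/4512 - 29853 = -1398211309669/4512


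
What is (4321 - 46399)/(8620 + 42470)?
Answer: -7013/8515 ≈ -0.82361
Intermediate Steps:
(4321 - 46399)/(8620 + 42470) = -42078/51090 = -42078*1/51090 = -7013/8515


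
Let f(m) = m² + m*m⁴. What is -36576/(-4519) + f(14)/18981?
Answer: 347284604/9530571 ≈ 36.439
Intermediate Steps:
f(m) = m² + m⁵
-36576/(-4519) + f(14)/18981 = -36576/(-4519) + (14² + 14⁵)/18981 = -36576*(-1/4519) + (196 + 537824)*(1/18981) = 36576/4519 + 538020*(1/18981) = 36576/4519 + 59780/2109 = 347284604/9530571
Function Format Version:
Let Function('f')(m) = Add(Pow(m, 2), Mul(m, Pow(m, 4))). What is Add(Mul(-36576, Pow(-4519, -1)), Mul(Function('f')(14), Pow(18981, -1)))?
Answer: Rational(347284604, 9530571) ≈ 36.439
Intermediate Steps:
Function('f')(m) = Add(Pow(m, 2), Pow(m, 5))
Add(Mul(-36576, Pow(-4519, -1)), Mul(Function('f')(14), Pow(18981, -1))) = Add(Mul(-36576, Pow(-4519, -1)), Mul(Add(Pow(14, 2), Pow(14, 5)), Pow(18981, -1))) = Add(Mul(-36576, Rational(-1, 4519)), Mul(Add(196, 537824), Rational(1, 18981))) = Add(Rational(36576, 4519), Mul(538020, Rational(1, 18981))) = Add(Rational(36576, 4519), Rational(59780, 2109)) = Rational(347284604, 9530571)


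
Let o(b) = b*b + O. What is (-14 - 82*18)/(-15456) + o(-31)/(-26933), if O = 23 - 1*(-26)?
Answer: 533035/9049488 ≈ 0.058902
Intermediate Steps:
O = 49 (O = 23 + 26 = 49)
o(b) = 49 + b² (o(b) = b*b + 49 = b² + 49 = 49 + b²)
(-14 - 82*18)/(-15456) + o(-31)/(-26933) = (-14 - 82*18)/(-15456) + (49 + (-31)²)/(-26933) = (-14 - 1476)*(-1/15456) + (49 + 961)*(-1/26933) = -1490*(-1/15456) + 1010*(-1/26933) = 745/7728 - 1010/26933 = 533035/9049488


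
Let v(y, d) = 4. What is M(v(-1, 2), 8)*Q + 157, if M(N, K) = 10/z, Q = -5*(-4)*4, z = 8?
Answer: 257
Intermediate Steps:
Q = 80 (Q = 20*4 = 80)
M(N, K) = 5/4 (M(N, K) = 10/8 = 10*(1/8) = 5/4)
M(v(-1, 2), 8)*Q + 157 = (5/4)*80 + 157 = 100 + 157 = 257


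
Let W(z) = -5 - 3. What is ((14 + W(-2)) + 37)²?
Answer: 1849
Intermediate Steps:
W(z) = -8
((14 + W(-2)) + 37)² = ((14 - 8) + 37)² = (6 + 37)² = 43² = 1849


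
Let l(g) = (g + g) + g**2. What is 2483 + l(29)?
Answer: 3382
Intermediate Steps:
l(g) = g**2 + 2*g (l(g) = 2*g + g**2 = g**2 + 2*g)
2483 + l(29) = 2483 + 29*(2 + 29) = 2483 + 29*31 = 2483 + 899 = 3382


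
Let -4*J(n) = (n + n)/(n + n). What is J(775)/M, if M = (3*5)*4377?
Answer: -1/262620 ≈ -3.8078e-6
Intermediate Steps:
J(n) = -¼ (J(n) = -(n + n)/(4*(n + n)) = -2*n/(4*(2*n)) = -2*n*1/(2*n)/4 = -¼*1 = -¼)
M = 65655 (M = 15*4377 = 65655)
J(775)/M = -¼/65655 = -¼*1/65655 = -1/262620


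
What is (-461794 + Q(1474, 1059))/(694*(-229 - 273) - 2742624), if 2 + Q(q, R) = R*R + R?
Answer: -165186/772753 ≈ -0.21376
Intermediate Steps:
Q(q, R) = -2 + R + R² (Q(q, R) = -2 + (R*R + R) = -2 + (R² + R) = -2 + (R + R²) = -2 + R + R²)
(-461794 + Q(1474, 1059))/(694*(-229 - 273) - 2742624) = (-461794 + (-2 + 1059 + 1059²))/(694*(-229 - 273) - 2742624) = (-461794 + (-2 + 1059 + 1121481))/(694*(-502) - 2742624) = (-461794 + 1122538)/(-348388 - 2742624) = 660744/(-3091012) = 660744*(-1/3091012) = -165186/772753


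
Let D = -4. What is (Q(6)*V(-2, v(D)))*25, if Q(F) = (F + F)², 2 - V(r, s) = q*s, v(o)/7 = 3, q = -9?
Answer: 687600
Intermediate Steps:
v(o) = 21 (v(o) = 7*3 = 21)
V(r, s) = 2 + 9*s (V(r, s) = 2 - (-9)*s = 2 + 9*s)
Q(F) = 4*F² (Q(F) = (2*F)² = 4*F²)
(Q(6)*V(-2, v(D)))*25 = ((4*6²)*(2 + 9*21))*25 = ((4*36)*(2 + 189))*25 = (144*191)*25 = 27504*25 = 687600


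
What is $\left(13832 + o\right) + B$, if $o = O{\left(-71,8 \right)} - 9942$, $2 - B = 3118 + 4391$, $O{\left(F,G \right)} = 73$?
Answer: $-3544$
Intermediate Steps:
$B = -7507$ ($B = 2 - \left(3118 + 4391\right) = 2 - 7509 = -7507$)
$o = -9869$ ($o = 73 - 9942 = -9869$)
$\left(13832 + o\right) + B = \left(13832 - 9869\right) - 7507 = 3963 - 7507 = -3544$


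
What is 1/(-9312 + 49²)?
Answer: -1/6911 ≈ -0.00014470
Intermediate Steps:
1/(-9312 + 49²) = 1/(-9312 + 2401) = 1/(-6911) = -1/6911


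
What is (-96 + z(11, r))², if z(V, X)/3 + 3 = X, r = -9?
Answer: 17424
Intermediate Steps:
z(V, X) = -9 + 3*X
(-96 + z(11, r))² = (-96 + (-9 + 3*(-9)))² = (-96 + (-9 - 27))² = (-96 - 36)² = (-132)² = 17424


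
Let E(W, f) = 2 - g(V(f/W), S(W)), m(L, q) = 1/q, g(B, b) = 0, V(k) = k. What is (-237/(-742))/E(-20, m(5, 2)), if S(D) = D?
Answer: 237/1484 ≈ 0.15970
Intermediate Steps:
E(W, f) = 2 (E(W, f) = 2 - 1*0 = 2 + 0 = 2)
(-237/(-742))/E(-20, m(5, 2)) = -237/(-742)/2 = -237*(-1/742)*(½) = (237/742)*(½) = 237/1484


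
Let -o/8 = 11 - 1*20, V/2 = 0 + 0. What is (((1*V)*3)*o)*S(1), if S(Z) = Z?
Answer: 0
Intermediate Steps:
V = 0 (V = 2*(0 + 0) = 2*0 = 0)
o = 72 (o = -8*(11 - 1*20) = -8*(11 - 20) = -8*(-9) = 72)
(((1*V)*3)*o)*S(1) = (((1*0)*3)*72)*1 = ((0*3)*72)*1 = (0*72)*1 = 0*1 = 0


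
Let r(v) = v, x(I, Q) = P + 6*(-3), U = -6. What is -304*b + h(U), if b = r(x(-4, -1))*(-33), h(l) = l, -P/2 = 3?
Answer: -240774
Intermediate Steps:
P = -6 (P = -2*3 = -6)
x(I, Q) = -24 (x(I, Q) = -6 + 6*(-3) = -6 - 18 = -24)
b = 792 (b = -24*(-33) = 792)
-304*b + h(U) = -304*792 - 6 = -240768 - 6 = -240774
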